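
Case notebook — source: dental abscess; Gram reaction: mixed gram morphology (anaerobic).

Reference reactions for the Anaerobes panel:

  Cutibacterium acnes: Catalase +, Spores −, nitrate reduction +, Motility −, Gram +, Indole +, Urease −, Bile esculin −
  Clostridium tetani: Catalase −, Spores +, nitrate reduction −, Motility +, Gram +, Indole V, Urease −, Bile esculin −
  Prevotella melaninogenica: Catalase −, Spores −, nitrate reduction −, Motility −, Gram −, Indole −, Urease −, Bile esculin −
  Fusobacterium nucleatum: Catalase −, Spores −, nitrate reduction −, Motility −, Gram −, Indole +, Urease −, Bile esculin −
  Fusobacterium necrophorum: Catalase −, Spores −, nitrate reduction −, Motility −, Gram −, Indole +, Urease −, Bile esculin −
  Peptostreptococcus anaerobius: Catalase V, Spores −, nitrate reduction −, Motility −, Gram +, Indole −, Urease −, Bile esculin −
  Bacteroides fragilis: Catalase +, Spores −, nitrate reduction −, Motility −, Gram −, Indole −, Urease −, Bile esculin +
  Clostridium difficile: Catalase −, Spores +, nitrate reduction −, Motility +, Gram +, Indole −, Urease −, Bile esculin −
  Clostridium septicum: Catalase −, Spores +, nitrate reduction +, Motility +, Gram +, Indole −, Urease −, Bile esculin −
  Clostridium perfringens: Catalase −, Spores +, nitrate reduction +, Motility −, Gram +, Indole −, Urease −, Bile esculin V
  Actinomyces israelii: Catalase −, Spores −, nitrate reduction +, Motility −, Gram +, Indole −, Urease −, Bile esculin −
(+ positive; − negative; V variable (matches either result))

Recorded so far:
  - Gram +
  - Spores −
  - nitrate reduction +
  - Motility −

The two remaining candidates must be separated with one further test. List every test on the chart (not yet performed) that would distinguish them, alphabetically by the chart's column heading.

Motility −: excludes Clostridium tetani, Clostridium difficile, Clostridium septicum — 8 left.
Gram +: excludes Prevotella melaninogenica, Fusobacterium nucleatum, Fusobacterium necrophorum, Bacteroides fragilis — 4 left.
nitrate reduction +: excludes Peptostreptococcus anaerobius — 3 left.
Spores −: excludes Clostridium perfringens — 2 left.
Two candidates remain: Actinomyces israelii and Cutibacterium acnes.
  Catalase: Actinomyces israelii −, Cutibacterium acnes + — discriminates.
  Indole: Actinomyces israelii −, Cutibacterium acnes + — discriminates.
  Urease: − vs − — same for both, does not separate.
  Bile esculin: − vs − — same for both, does not separate.

Catalase, Indole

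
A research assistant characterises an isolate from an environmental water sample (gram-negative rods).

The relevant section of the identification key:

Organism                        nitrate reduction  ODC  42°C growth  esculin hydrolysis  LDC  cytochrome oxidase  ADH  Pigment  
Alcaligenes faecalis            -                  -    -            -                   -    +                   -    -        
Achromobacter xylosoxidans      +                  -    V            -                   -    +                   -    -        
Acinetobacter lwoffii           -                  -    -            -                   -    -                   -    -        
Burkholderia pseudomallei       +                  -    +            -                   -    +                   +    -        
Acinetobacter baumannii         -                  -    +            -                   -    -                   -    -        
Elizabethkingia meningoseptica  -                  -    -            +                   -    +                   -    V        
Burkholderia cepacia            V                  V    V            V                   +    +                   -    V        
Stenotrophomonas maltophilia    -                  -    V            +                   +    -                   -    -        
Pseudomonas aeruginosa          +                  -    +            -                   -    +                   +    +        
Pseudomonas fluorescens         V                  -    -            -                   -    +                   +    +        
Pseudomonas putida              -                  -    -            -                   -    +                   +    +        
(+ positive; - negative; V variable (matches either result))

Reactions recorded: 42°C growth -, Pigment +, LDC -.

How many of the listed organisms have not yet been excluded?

3

LDC -: excludes Burkholderia cepacia, Stenotrophomonas maltophilia — 9 left.
Pigment +: excludes 5 organisms — 4 left.
42°C growth -: excludes Pseudomonas aeruginosa — 3 left.
Still consistent: Elizabethkingia meningoseptica, Pseudomonas fluorescens, Pseudomonas putida.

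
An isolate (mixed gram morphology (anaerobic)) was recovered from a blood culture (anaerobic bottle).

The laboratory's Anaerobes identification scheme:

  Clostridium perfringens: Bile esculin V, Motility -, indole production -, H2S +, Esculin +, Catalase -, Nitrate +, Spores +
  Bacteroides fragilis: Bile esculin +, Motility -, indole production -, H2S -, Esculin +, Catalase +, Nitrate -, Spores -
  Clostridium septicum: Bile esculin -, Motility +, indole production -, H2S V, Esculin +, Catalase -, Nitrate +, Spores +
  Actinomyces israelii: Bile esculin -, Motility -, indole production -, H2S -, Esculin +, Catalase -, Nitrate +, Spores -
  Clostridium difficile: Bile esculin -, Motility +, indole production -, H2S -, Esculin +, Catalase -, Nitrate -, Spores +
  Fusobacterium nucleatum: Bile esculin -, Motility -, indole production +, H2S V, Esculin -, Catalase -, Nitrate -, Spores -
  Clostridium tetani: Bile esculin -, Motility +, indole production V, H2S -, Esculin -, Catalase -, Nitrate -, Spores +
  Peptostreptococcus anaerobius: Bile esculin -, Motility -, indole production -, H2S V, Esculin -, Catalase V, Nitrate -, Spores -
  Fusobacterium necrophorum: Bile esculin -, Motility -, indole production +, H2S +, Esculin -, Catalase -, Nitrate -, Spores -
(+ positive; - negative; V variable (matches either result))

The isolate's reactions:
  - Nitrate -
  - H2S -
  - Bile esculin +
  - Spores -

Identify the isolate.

Nitrate -: excludes Clostridium perfringens, Clostridium septicum, Actinomyces israelii — 6 left.
Bile esculin +: excludes 5 organisms — 1 left.
H2S -: the one remaining candidate is consistent.
Spores -: the one remaining candidate is consistent.

Bacteroides fragilis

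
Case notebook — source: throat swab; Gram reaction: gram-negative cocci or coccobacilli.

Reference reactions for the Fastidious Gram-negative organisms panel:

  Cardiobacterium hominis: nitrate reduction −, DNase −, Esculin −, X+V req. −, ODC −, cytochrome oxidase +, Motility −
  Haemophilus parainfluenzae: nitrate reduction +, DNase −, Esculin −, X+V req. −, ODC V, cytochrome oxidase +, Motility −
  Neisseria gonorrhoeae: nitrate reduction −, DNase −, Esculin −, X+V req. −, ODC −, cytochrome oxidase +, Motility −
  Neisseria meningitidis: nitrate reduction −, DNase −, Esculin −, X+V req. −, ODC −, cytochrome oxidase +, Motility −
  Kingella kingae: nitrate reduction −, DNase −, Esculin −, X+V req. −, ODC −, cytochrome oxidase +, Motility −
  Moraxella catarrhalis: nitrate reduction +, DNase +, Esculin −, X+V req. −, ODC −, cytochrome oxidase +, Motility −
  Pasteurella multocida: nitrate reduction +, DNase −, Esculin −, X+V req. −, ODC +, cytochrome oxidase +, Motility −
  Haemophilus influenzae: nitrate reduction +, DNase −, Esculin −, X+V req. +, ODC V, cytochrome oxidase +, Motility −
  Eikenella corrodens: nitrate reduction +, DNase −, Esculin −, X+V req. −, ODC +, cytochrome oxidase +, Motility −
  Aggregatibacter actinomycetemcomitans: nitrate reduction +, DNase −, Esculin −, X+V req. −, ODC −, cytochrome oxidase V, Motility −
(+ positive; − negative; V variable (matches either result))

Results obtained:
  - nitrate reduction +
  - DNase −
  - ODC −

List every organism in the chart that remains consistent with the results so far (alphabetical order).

Aggregatibacter actinomycetemcomitans, Haemophilus influenzae, Haemophilus parainfluenzae

nitrate reduction +: excludes Cardiobacterium hominis, Neisseria gonorrhoeae, Neisseria meningitidis, Kingella kingae — 6 left.
DNase −: excludes Moraxella catarrhalis — 5 left.
ODC −: excludes Pasteurella multocida, Eikenella corrodens — 3 left.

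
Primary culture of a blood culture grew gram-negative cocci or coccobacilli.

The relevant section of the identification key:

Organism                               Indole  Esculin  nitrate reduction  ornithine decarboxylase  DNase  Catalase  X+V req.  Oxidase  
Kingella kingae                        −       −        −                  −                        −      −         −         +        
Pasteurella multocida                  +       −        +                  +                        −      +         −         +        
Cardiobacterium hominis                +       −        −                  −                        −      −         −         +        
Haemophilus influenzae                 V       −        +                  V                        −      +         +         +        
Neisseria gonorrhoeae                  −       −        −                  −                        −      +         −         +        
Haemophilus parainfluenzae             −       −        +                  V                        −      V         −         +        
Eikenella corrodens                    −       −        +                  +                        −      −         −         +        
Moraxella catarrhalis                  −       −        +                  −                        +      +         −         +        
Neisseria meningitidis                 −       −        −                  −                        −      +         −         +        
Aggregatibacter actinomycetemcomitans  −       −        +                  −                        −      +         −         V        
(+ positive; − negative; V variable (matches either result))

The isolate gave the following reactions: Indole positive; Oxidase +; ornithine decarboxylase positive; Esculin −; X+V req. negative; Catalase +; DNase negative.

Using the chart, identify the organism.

Pasteurella multocida

X+V req. −: excludes Haemophilus influenzae — 9 left.
Catalase +: excludes Kingella kingae, Cardiobacterium hominis, Eikenella corrodens — 6 left.
Indole +: excludes 5 organisms — 1 left.
Esculin −: the one remaining candidate is consistent.
Oxidase +: the one remaining candidate is consistent.
DNase −: the one remaining candidate is consistent.
ornithine decarboxylase +: the one remaining candidate is consistent.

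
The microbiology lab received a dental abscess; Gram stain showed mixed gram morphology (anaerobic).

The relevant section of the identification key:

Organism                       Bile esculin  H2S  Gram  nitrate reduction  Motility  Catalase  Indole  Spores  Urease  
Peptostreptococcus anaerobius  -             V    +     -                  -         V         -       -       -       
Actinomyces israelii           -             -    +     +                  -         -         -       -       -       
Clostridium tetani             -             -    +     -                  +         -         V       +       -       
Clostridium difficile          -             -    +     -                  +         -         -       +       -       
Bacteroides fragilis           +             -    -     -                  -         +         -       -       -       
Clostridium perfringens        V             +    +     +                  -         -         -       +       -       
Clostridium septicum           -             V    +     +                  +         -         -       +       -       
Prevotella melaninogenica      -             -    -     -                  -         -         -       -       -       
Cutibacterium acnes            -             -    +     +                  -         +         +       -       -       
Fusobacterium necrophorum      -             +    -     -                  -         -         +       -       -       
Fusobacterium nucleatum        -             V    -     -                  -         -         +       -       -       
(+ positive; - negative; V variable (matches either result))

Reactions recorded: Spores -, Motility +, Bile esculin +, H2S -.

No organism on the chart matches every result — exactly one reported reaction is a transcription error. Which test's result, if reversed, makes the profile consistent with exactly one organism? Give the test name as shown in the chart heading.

Motility

As reported, no row in the chart matches all 4 reactions.
Reversing H2S → still no organism matches.
Reversing Bile esculin → still no organism matches.
Reversing Motility (to -) → unique match: Bacteroides fragilis.
Reversing Spores → still no organism matches.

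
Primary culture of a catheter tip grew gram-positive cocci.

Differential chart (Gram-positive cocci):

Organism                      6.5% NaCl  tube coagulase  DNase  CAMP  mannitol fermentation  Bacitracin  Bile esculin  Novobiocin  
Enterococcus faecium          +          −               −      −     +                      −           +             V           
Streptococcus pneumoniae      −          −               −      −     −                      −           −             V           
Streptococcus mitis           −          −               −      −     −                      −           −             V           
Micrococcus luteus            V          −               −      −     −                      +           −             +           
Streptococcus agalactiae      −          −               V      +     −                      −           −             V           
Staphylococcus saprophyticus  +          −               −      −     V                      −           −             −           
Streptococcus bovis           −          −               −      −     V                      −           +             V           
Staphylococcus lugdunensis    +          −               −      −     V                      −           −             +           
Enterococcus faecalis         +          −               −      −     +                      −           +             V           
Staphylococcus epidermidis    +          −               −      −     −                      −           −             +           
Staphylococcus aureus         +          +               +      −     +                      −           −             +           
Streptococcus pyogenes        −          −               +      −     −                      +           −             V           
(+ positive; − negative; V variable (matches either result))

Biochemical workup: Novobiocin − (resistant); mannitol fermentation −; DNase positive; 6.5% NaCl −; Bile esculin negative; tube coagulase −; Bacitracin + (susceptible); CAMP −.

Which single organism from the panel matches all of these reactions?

Bile esculin −: excludes Enterococcus faecium, Streptococcus bovis, Enterococcus faecalis — 9 left.
Bacitracin +: excludes 7 organisms — 2 left.
6.5% NaCl −: all 2 remaining candidates are consistent.
Novobiocin −: excludes Micrococcus luteus — 1 left.
mannitol fermentation −: the one remaining candidate is consistent.
CAMP −: the one remaining candidate is consistent.
DNase +: the one remaining candidate is consistent.
tube coagulase −: the one remaining candidate is consistent.

Streptococcus pyogenes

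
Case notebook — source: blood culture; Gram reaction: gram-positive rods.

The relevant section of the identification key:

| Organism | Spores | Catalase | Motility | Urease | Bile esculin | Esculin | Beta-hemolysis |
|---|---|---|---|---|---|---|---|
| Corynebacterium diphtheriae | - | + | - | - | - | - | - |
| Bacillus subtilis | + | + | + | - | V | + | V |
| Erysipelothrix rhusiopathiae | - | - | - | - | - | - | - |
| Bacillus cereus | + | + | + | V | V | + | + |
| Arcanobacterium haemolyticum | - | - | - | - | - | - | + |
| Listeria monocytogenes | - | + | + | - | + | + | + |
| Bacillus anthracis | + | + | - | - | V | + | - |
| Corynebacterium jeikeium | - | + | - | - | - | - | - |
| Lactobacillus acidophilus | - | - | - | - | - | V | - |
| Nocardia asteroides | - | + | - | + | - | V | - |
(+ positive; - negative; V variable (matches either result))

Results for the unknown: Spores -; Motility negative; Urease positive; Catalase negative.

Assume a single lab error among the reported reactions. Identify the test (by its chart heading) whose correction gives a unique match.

Catalase

As reported, no row in the chart matches all 4 reactions.
Reversing Spores → still no organism matches.
Reversing Urease → 3 organisms match (not unique).
Reversing Motility → still no organism matches.
Reversing Catalase (to +) → unique match: Nocardia asteroides.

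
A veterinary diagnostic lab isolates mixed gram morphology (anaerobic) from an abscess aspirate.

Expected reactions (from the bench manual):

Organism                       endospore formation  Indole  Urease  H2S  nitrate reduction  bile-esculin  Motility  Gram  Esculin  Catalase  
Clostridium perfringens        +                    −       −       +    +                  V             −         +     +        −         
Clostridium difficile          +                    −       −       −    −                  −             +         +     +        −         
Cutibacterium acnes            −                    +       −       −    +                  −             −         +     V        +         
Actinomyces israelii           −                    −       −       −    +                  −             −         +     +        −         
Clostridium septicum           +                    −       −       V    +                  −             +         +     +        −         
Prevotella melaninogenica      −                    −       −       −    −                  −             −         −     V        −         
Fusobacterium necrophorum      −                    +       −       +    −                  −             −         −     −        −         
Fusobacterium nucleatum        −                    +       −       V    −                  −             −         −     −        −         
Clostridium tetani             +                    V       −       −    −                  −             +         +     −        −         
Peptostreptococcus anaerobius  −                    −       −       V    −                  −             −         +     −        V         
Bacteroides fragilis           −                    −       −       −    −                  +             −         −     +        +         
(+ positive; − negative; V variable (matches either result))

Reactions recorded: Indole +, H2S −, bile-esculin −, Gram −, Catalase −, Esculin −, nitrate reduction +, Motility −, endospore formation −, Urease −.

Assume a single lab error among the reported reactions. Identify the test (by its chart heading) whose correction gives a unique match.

nitrate reduction

As reported, no row in the chart matches all 10 reactions.
Reversing Indole → still no organism matches.
Reversing Catalase → still no organism matches.
Reversing H2S → still no organism matches.
Reversing Urease → still no organism matches.
Reversing nitrate reduction (to −) → unique match: Fusobacterium nucleatum.
Reversing endospore formation → still no organism matches.
Reversing Esculin → still no organism matches.
Reversing bile-esculin → still no organism matches.
Reversing Motility → still no organism matches.
Reversing Gram → still no organism matches.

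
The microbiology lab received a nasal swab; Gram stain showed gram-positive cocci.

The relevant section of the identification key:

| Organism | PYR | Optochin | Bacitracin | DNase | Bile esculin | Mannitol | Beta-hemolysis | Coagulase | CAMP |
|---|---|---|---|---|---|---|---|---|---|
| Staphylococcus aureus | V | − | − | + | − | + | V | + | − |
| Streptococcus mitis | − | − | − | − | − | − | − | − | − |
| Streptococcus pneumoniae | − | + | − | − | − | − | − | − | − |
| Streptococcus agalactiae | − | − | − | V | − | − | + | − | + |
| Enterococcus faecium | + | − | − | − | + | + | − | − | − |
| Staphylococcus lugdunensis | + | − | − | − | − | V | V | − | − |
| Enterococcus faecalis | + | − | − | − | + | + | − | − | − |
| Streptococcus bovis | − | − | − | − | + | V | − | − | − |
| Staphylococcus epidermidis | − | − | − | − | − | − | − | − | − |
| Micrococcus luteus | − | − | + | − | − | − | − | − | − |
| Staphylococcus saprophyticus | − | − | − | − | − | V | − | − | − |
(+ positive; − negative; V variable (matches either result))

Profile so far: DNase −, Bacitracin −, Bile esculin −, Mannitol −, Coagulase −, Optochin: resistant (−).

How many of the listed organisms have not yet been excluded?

5

DNase −: excludes Staphylococcus aureus — 10 left.
Mannitol −: excludes Enterococcus faecium, Enterococcus faecalis — 8 left.
Coagulase −: all 8 remaining candidates are consistent.
Bile esculin −: excludes Streptococcus bovis — 7 left.
Optochin −: excludes Streptococcus pneumoniae — 6 left.
Bacitracin −: excludes Micrococcus luteus — 5 left.
Still consistent: Staphylococcus epidermidis, Staphylococcus lugdunensis, Staphylococcus saprophyticus, Streptococcus agalactiae, Streptococcus mitis.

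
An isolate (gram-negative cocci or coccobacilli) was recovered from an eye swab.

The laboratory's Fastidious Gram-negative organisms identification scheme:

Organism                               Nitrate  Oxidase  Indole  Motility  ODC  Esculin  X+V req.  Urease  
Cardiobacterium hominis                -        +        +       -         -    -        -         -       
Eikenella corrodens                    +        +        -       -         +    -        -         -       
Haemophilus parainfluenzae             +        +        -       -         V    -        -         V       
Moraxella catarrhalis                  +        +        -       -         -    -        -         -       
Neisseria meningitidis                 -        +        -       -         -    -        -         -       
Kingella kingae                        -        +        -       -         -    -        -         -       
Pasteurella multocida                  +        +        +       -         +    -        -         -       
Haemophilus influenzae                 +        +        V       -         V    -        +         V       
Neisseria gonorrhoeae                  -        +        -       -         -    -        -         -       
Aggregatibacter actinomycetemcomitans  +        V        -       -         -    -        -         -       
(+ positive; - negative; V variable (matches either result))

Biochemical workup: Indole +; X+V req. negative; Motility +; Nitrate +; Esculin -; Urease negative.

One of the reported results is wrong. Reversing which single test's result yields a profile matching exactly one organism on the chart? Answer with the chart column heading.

As reported, no row in the chart matches all 6 reactions.
Reversing Urease → still no organism matches.
Reversing Nitrate → still no organism matches.
Reversing Indole → still no organism matches.
Reversing Motility (to -) → unique match: Pasteurella multocida.
Reversing Esculin → still no organism matches.
Reversing X+V req. → still no organism matches.

Motility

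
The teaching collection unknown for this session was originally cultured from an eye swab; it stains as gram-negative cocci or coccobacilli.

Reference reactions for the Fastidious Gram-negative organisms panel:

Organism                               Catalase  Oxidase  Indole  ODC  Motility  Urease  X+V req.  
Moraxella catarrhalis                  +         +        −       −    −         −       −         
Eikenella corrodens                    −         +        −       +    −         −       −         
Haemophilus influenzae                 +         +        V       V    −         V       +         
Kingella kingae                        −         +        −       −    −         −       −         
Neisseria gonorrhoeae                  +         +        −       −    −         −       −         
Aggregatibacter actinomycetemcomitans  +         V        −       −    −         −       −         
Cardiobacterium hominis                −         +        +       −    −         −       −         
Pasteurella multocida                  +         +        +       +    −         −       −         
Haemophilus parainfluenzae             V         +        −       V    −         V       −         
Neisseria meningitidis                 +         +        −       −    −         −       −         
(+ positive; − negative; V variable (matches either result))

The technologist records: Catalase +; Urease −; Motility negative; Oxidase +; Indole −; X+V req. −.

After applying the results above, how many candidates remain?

5

Urease −: all 10 remaining candidates are consistent.
X+V req. −: excludes Haemophilus influenzae — 9 left.
Motility −: all 9 remaining candidates are consistent.
Indole −: excludes Cardiobacterium hominis, Pasteurella multocida — 7 left.
Oxidase +: all 7 remaining candidates are consistent.
Catalase +: excludes Eikenella corrodens, Kingella kingae — 5 left.
Still consistent: Aggregatibacter actinomycetemcomitans, Haemophilus parainfluenzae, Moraxella catarrhalis, Neisseria gonorrhoeae, Neisseria meningitidis.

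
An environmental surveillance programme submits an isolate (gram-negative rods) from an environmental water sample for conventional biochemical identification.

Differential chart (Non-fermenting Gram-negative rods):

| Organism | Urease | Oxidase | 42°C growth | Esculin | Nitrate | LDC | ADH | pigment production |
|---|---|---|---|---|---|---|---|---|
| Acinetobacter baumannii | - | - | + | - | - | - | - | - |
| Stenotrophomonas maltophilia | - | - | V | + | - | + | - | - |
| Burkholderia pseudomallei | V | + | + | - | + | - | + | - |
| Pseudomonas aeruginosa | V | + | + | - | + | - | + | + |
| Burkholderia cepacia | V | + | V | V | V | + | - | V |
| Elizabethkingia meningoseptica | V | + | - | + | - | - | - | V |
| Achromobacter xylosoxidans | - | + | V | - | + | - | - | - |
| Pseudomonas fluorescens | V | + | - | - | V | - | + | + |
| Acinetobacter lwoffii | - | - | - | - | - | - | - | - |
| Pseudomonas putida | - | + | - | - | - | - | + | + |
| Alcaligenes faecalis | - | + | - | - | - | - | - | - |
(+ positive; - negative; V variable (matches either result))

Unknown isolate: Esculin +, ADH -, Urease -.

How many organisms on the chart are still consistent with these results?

3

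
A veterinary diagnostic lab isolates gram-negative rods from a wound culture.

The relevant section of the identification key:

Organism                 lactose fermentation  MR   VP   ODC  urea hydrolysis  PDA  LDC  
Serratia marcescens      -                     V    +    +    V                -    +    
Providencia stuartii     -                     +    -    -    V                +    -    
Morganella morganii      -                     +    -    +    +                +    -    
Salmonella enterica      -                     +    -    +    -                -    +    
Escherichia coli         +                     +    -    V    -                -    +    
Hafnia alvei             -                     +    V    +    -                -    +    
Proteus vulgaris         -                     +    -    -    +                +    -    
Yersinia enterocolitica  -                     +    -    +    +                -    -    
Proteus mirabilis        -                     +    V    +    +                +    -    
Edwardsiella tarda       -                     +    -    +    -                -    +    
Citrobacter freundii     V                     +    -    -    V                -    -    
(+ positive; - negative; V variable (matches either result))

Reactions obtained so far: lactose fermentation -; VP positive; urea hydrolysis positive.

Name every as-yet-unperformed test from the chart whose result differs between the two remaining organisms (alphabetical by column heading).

urea hydrolysis +: excludes Salmonella enterica, Escherichia coli, Hafnia alvei, Edwardsiella tarda — 7 left.
lactose fermentation -: all 7 remaining candidates are consistent.
VP +: excludes 5 organisms — 2 left.
Two candidates remain: Proteus mirabilis and Serratia marcescens.
  MR: + vs V — variable for at least one, does not separate.
  ODC: + vs + — same for both, does not separate.
  PDA: Proteus mirabilis +, Serratia marcescens - — discriminates.
  LDC: Proteus mirabilis -, Serratia marcescens + — discriminates.

LDC, PDA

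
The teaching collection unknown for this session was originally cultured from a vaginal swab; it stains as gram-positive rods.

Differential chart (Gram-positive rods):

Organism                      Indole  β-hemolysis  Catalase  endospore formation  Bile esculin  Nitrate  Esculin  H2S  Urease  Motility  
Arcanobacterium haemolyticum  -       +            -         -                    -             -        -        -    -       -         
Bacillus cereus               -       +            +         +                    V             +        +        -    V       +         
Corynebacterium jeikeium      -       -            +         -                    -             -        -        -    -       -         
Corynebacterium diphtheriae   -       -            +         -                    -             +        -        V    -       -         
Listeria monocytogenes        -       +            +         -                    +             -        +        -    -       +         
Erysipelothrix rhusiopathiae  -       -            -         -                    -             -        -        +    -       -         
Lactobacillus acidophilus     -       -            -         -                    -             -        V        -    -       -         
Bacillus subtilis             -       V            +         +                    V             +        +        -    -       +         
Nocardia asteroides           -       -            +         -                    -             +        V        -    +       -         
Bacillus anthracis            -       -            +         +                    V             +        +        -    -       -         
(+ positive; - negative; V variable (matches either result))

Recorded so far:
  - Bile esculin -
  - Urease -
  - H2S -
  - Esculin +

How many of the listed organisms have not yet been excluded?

4

Urease -: excludes Nocardia asteroides — 9 left.
Esculin +: excludes Arcanobacterium haemolyticum, Corynebacterium jeikeium, Corynebacterium diphtheriae, Erysipelothrix rhusiopathiae — 5 left.
H2S -: all 5 remaining candidates are consistent.
Bile esculin -: excludes Listeria monocytogenes — 4 left.
Still consistent: Bacillus anthracis, Bacillus cereus, Bacillus subtilis, Lactobacillus acidophilus.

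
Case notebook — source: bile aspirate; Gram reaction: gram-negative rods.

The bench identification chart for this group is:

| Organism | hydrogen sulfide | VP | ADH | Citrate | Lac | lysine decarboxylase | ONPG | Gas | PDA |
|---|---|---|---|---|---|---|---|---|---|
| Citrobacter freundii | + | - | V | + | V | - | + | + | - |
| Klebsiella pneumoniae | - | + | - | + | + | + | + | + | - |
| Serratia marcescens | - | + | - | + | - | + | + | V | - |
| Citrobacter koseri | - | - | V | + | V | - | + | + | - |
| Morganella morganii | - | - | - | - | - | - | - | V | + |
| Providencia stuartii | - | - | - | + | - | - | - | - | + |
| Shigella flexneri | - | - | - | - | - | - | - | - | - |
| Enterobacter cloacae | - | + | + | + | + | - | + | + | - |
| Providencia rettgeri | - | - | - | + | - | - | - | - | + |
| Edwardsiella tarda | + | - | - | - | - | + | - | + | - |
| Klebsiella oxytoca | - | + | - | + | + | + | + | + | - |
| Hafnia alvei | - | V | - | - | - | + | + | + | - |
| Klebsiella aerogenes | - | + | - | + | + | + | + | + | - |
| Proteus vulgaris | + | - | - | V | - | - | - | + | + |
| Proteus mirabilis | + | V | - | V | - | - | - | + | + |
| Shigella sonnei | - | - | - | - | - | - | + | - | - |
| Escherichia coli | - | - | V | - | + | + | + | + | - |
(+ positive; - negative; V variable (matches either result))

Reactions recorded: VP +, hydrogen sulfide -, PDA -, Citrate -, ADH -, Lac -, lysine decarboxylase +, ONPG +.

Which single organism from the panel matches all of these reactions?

Hafnia alvei

Citrate -: excludes 9 organisms — 8 left.
lysine decarboxylase +: excludes 5 organisms — 3 left.
VP +: excludes Edwardsiella tarda, Escherichia coli — 1 left.
Lac -: the one remaining candidate is consistent.
PDA -: the one remaining candidate is consistent.
ADH -: the one remaining candidate is consistent.
ONPG +: the one remaining candidate is consistent.
hydrogen sulfide -: the one remaining candidate is consistent.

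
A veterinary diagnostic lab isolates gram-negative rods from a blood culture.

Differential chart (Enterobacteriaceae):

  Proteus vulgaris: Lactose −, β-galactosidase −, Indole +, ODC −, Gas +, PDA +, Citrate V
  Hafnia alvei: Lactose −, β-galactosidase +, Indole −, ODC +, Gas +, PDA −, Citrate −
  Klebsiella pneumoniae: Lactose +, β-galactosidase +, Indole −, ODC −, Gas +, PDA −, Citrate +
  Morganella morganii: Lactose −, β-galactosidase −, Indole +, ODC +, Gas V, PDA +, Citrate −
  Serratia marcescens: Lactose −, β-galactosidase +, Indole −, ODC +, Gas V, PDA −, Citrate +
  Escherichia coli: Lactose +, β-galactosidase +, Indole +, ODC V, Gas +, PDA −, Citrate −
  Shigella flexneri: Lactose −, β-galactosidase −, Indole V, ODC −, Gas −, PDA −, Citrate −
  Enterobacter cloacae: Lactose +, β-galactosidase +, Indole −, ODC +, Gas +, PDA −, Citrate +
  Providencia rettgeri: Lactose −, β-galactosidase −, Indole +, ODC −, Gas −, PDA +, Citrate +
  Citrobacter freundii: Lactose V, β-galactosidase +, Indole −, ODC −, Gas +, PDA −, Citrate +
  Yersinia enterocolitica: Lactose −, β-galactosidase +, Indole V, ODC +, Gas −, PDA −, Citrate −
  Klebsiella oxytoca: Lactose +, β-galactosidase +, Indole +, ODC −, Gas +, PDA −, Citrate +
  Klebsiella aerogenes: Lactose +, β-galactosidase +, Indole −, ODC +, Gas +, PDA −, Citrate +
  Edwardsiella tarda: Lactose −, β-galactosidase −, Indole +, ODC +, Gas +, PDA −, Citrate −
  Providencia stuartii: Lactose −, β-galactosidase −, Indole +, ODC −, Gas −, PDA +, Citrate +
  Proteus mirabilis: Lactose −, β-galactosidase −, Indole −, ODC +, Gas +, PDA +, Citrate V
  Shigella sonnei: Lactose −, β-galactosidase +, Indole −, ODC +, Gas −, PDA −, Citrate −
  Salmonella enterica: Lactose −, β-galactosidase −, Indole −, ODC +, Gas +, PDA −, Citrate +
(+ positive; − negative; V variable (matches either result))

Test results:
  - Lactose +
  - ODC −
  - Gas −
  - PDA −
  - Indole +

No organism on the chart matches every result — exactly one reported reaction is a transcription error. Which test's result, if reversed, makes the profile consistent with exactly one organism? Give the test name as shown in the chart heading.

Lactose

As reported, no row in the chart matches all 5 reactions.
Reversing ODC → still no organism matches.
Reversing Indole → still no organism matches.
Reversing PDA → still no organism matches.
Reversing Lactose (to −) → unique match: Shigella flexneri.
Reversing Gas → 2 organisms match (not unique).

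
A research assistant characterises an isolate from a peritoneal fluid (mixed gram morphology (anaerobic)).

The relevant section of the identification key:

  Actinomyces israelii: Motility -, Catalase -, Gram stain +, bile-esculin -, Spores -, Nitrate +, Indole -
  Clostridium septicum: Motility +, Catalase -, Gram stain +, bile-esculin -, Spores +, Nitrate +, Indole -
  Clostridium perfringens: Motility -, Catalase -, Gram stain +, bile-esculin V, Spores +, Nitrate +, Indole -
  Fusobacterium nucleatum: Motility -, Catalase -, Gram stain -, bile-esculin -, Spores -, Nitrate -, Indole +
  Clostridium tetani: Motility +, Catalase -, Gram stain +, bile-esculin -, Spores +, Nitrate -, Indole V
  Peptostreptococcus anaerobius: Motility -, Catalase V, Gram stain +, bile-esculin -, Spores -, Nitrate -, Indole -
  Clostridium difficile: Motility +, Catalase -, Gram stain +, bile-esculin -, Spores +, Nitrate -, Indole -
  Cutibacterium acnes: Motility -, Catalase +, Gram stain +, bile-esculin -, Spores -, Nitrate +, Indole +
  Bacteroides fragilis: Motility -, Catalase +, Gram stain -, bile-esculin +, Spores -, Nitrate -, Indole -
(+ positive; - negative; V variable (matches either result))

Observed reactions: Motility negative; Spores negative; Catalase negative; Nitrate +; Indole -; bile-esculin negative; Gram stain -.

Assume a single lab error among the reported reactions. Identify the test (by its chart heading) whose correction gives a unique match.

As reported, no row in the chart matches all 7 reactions.
Reversing Catalase → still no organism matches.
Reversing Motility → still no organism matches.
Reversing Indole → still no organism matches.
Reversing Gram stain (to +) → unique match: Actinomyces israelii.
Reversing Spores → still no organism matches.
Reversing bile-esculin → still no organism matches.
Reversing Nitrate → still no organism matches.

Gram stain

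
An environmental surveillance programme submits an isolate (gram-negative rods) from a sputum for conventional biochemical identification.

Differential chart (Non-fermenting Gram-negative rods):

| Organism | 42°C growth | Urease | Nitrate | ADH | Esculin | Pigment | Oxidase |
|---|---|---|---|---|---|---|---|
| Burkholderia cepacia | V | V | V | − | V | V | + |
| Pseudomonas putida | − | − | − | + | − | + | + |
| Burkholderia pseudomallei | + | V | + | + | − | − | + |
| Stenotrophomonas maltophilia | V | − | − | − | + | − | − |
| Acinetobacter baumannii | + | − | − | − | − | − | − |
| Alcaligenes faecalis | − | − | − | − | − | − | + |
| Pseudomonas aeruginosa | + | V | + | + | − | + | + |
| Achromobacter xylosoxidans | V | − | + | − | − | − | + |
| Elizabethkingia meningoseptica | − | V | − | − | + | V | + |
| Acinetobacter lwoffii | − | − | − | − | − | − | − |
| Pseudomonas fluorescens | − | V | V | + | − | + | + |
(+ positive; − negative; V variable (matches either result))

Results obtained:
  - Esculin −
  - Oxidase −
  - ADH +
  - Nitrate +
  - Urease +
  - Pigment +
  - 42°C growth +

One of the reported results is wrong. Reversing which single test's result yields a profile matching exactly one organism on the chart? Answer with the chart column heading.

As reported, no row in the chart matches all 7 reactions.
Reversing ADH → still no organism matches.
Reversing Esculin → still no organism matches.
Reversing 42°C growth → still no organism matches.
Reversing Nitrate → still no organism matches.
Reversing Urease → still no organism matches.
Reversing Oxidase (to +) → unique match: Pseudomonas aeruginosa.
Reversing Pigment → still no organism matches.

Oxidase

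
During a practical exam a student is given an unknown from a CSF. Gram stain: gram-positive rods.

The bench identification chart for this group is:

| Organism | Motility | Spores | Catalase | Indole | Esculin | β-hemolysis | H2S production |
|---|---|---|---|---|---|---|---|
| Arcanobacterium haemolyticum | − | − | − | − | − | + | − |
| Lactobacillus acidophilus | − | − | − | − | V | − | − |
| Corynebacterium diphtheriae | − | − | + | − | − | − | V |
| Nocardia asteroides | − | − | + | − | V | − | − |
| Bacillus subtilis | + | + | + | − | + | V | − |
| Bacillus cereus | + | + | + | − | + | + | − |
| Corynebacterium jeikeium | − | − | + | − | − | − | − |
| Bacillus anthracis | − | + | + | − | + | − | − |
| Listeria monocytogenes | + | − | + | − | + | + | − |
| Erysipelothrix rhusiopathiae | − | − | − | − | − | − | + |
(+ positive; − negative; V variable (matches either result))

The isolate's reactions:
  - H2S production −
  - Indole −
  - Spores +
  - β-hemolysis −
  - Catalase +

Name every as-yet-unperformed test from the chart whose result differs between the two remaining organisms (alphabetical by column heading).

Spores +: excludes 7 organisms — 3 left.
Indole −: all 3 remaining candidates are consistent.
H2S production −: all 3 remaining candidates are consistent.
Catalase +: all 3 remaining candidates are consistent.
β-hemolysis −: excludes Bacillus cereus — 2 left.
Two candidates remain: Bacillus anthracis and Bacillus subtilis.
  Motility: Bacillus anthracis −, Bacillus subtilis + — discriminates.
  Esculin: + vs + — same for both, does not separate.

Motility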